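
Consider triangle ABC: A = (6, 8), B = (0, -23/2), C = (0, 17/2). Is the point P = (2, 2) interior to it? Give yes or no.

yes

Barycentric coordinates of P: (1/3, 19/60, 7/20).
The three coordinates are positive, positive, positive; a point is interior exactly when all three are positive.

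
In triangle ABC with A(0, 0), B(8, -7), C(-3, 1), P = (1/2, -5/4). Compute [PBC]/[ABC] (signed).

[ABC] = ½·(0·(-7−1) + 8·(1−0) + (-3)·(0−(-7))) = ½·(0 + 8 − 21) = -13/2.
[PBC] = ½·((1/2)·(-7−1) + 8·(1−(-5/4)) + (-3)·(-5/4−(-7))) = ½·(-4 + 18 − 69/4) = -13/8, so the ratio is (-13/8)/(-13/2) = 1/4.

1/4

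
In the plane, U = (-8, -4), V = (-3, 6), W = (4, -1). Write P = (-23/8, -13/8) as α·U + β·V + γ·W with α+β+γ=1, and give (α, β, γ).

(1/2, 1/8, 3/8)

Signed area of the reference triangle: [UVW] = ½·((-8)·(6−(-1)) + (-3)·(-1−(-4)) + 4·(-4−6)) = ½·(-56 − 9 − 40) = -105/2.
[PVW] = ½·((-23/8)·(6−(-1)) + (-3)·(-1−(-13/8)) + 4·(-13/8−6)) = ½·(-161/8 − 15/8 − 61/2) = -105/4, so the U-coordinate is (-105/4)/(-105/2) = 1/2.
[UPW] = ½·((-8)·(-13/8−(-1)) + (-23/8)·(-1−(-4)) + 4·(-4−(-13/8))) = ½·(5 − 69/8 − 19/2) = -105/16, so the V-coordinate is 1/8.
[UVP] = ½·((-8)·(6−(-13/8)) + (-3)·(-13/8−(-4)) + (-23/8)·(-4−6)) = ½·(-61 − 57/8 + 115/4) = -315/16, so the W-coordinate is 3/8.
Check: 1/2 + 1/8 + 3/8 = 1.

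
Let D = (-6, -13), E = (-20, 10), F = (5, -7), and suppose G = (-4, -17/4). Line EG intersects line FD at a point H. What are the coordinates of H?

(4/3, -9)

Barycentric coordinates of G with respect to DEF: (1/4, 1/4, 1/2).
On side FD the E-coordinate is zero; dropping G's E-weight 1/4 and renormalizing the remaining 1/2 : 1/4 gives weights 2/3, 1/3 on F, D.
H = (2/3)·(5, -7) + (1/3)·(-6, -13) = (4/3, -9).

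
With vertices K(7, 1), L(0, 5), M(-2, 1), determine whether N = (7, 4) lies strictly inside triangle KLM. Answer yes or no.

no

Barycentric coordinates of N: (5/6, 3/4, -7/12).
The three coordinates are positive, positive, negative; a point is interior exactly when all three are positive.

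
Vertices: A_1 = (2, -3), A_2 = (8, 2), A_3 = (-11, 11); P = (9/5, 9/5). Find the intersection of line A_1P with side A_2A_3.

(5/3, 5)

Barycentric coordinates of P with respect to A_1A_2A_3: (2/5, 2/5, 1/5).
On side A_2A_3 the A_1-coordinate is zero; dropping P's A_1-weight 2/5 and renormalizing the remaining 2/5 : 1/5 gives weights 2/3, 1/3 on A_2, A_3.
Q = (2/3)·(8, 2) + (1/3)·(-11, 11) = (5/3, 5).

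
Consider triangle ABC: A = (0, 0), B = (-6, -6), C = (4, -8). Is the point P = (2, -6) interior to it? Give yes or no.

Barycentric coordinates of P: (2/9, 1/9, 2/3).
The three coordinates are positive, positive, positive; a point is interior exactly when all three are positive.

yes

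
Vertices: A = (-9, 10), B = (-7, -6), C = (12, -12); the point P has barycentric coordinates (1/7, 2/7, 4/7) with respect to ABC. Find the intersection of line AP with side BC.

(17/3, -10)

Line AP meets BC where the A-coordinate vanishes; zeroing P's A-weight and renormalizing leaves B, C-weights 2/7 : 4/7 → (1/3, 2/3).
So Q = (1/3)·B + (2/3)·C = (17/3, -10).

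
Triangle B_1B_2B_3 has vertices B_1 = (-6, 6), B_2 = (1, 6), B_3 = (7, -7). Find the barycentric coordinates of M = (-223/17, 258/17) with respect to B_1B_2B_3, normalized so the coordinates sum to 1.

(24/17, 5/17, -12/17)

Signed area of the reference triangle: [B_1B_2B_3] = ½·((-6)·(6−(-7)) + 1·(-7−6) + 7·(6−6)) = ½·(-78 − 13 + 0) = -91/2.
[MB_2B_3] = ½·((-223/17)·(6−(-7)) + 1·(-7−(258/17)) + 7·(258/17−6)) = ½·(-2899/17 − 377/17 + 1092/17) = -1092/17, so the B_1-coordinate is (-1092/17)/(-91/2) = 24/17.
[B_1MB_3] = ½·((-6)·(258/17−(-7)) + (-223/17)·(-7−6) + 7·(6−(258/17))) = ½·(-2262/17 + 2899/17 − 1092/17) = -455/34, so the B_2-coordinate is 5/17.
[B_1B_2M] = ½·((-6)·(6−(258/17)) + 1·(258/17−6) + (-223/17)·(6−6)) = ½·(936/17 + 156/17 + 0) = 546/17, so the B_3-coordinate is -12/17.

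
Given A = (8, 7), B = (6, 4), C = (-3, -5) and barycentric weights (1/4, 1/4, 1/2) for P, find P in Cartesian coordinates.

P = (1/4)·A + (1/4)·B + (1/2)·C.
x-coordinate: (1/4)·8 + (1/4)·6 + (1/2)·(-3) = 2.
y-coordinate: (1/4)·7 + (1/4)·4 + (1/2)·(-5) = 1/4.

(2, 1/4)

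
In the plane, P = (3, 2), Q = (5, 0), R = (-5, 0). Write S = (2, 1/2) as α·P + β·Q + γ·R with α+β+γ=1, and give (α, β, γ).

Signed area of the reference triangle: [PQR] = ½·(3·(0−0) + 5·(0−2) + (-5)·(2−0)) = ½·(0 − 10 − 10) = -10.
[SQR] = ½·(2·(0−0) + 5·(0−(1/2)) + (-5)·(1/2−0)) = ½·(0 − 5/2 − 5/2) = -5/2, so the P-coordinate is (-5/2)/(-10) = 1/4.
[PSR] = ½·(3·(1/2−0) + 2·(0−2) + (-5)·(2−(1/2))) = ½·(3/2 − 4 − 15/2) = -5, so the Q-coordinate is 1/2.
[PQS] = ½·(3·(0−(1/2)) + 5·(1/2−2) + 2·(2−0)) = ½·(-3/2 − 15/2 + 4) = -5/2, so the R-coordinate is 1/4.
Check: 1/4 + 1/2 + 1/4 = 1.

(1/4, 1/2, 1/4)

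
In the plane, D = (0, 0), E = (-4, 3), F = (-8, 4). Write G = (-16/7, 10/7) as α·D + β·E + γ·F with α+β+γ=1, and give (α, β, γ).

(4/7, 2/7, 1/7)

Signed area of the reference triangle: [DEF] = ½·(0·(3−4) + (-4)·(4−0) + (-8)·(0−3)) = ½·(0 − 16 + 24) = 4.
[GEF] = ½·((-16/7)·(3−4) + (-4)·(4−(10/7)) + (-8)·(10/7−3)) = ½·(16/7 − 72/7 + 88/7) = 16/7, so the D-coordinate is (16/7)/4 = 4/7.
[DGF] = ½·(0·(10/7−4) + (-16/7)·(4−0) + (-8)·(0−(10/7))) = ½·(0 − 64/7 + 80/7) = 8/7, so the E-coordinate is 2/7.
[DEG] = ½·(0·(3−(10/7)) + (-4)·(10/7−0) + (-16/7)·(0−3)) = ½·(0 − 40/7 + 48/7) = 4/7, so the F-coordinate is 1/7.
Check: 4/7 + 2/7 + 1/7 = 1.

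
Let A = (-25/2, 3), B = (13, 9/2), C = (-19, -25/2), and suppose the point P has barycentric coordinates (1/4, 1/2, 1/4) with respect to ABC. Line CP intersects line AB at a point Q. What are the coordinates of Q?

Line CP meets AB where the C-coordinate vanishes; zeroing P's C-weight and renormalizing leaves A, B-weights 1/4 : 1/2 → (1/3, 2/3).
So Q = (1/3)·A + (2/3)·B = (9/2, 4).

(9/2, 4)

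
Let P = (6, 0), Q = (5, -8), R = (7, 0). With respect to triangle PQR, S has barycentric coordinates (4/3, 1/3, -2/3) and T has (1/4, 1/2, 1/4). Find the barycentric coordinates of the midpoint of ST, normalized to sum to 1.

(19/24, 5/12, -5/24)

Since both coordinate triples sum to 1, the midpoint's barycentrics are the componentwise average.
(4/3+1/4)/2 = 19/24; similarly 5/12 and -5/24.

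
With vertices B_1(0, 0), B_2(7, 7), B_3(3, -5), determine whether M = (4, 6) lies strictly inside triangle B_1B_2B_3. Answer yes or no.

no

Barycentric coordinates of M: (4/7, 19/28, -1/4).
The three coordinates are positive, positive, negative; a point is interior exactly when all three are positive.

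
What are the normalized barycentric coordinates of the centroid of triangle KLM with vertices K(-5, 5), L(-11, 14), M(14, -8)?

(1/3, 1/3, 1/3)

The centroid is the average of the vertices, so each weight is 1/3.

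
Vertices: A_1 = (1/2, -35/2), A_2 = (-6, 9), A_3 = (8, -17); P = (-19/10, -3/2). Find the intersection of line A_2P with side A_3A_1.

Barycentric coordinates of P with respect to A_1A_2A_3: (1/5, 3/5, 1/5).
On side A_3A_1 the A_2-coordinate is zero; dropping P's A_2-weight 3/5 and renormalizing the remaining 1/5 : 1/5 gives weights 1/2, 1/2 on A_3, A_1.
Q = (1/2)·(8, -17) + (1/2)·(1/2, -35/2) = (17/4, -69/4).

(17/4, -69/4)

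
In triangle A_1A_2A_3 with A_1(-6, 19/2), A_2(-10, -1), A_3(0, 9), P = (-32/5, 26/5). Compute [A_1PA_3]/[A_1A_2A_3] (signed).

2/5

[A_1A_2A_3] = ½·((-6)·(-1−9) + (-10)·(9−(19/2)) + 0·(19/2−(-1))) = ½·(60 + 5 + 0) = 65/2.
[A_1PA_3] = ½·((-6)·(26/5−9) + (-32/5)·(9−(19/2)) + 0·(19/2−(26/5))) = ½·(114/5 + 16/5 + 0) = 13, so the ratio is 13/(65/2) = 2/5.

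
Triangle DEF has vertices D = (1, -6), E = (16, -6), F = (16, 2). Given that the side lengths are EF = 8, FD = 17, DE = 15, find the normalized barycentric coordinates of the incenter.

(1/5, 17/40, 3/8)

The incenter has barycentric coordinates proportional to the opposite side lengths: (8 : 17 : 15).
Normalizing by 8+17+15 = 40 gives (1/5, 17/40, 3/8).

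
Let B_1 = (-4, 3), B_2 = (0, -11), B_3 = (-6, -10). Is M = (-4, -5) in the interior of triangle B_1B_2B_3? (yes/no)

Barycentric coordinates of M: (2/5, 1/5, 2/5).
The three coordinates are positive, positive, positive; a point is interior exactly when all three are positive.

yes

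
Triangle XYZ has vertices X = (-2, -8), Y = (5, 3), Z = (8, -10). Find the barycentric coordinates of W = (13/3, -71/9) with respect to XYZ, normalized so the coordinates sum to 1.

Signed area of the reference triangle: [XYZ] = ½·((-2)·(3−(-10)) + 5·(-10−(-8)) + 8·(-8−3)) = ½·(-26 − 10 − 88) = -62.
[WYZ] = ½·((13/3)·(3−(-10)) + 5·(-10−(-71/9)) + 8·(-71/9−3)) = ½·(169/3 − 95/9 − 784/9) = -62/3, so the X-coordinate is (-62/3)/(-62) = 1/3.
[XWZ] = ½·((-2)·(-71/9−(-10)) + (13/3)·(-10−(-8)) + 8·(-8−(-71/9))) = ½·(-38/9 − 26/3 − 8/9) = -62/9, so the Y-coordinate is 1/9.
[XYW] = ½·((-2)·(3−(-71/9)) + 5·(-71/9−(-8)) + (13/3)·(-8−3)) = ½·(-196/9 + 5/9 − 143/3) = -310/9, so the Z-coordinate is 5/9.

(1/3, 1/9, 5/9)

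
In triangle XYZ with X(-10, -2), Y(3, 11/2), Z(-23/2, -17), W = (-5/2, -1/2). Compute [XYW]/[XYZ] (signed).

1/5

[XYZ] = ½·((-10)·(11/2−(-17)) + 3·(-17−(-2)) + (-23/2)·(-2−(11/2))) = ½·(-225 − 45 + 345/4) = -735/8.
[XYW] = ½·((-10)·(11/2−(-1/2)) + 3·(-1/2−(-2)) + (-5/2)·(-2−(11/2))) = ½·(-60 + 9/2 + 75/4) = -147/8, so the ratio is (-147/8)/(-735/8) = 1/5.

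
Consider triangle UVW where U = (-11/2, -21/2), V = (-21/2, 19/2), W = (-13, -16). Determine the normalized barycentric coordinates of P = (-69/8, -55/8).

Signed area of the reference triangle: [UVW] = ½·((-11/2)·(19/2−(-16)) + (-21/2)·(-16−(-21/2)) + (-13)·(-21/2−(19/2))) = ½·(-561/4 + 231/4 + 260) = 355/4.
[PVW] = ½·((-69/8)·(19/2−(-16)) + (-21/2)·(-16−(-55/8)) + (-13)·(-55/8−(19/2))) = ½·(-3519/16 + 1533/16 + 1703/8) = 355/8, so the U-coordinate is (355/8)/(355/4) = 1/2.
[UPW] = ½·((-11/2)·(-55/8−(-16)) + (-69/8)·(-16−(-21/2)) + (-13)·(-21/2−(-55/8))) = ½·(-803/16 + 759/16 + 377/8) = 355/16, so the V-coordinate is 1/4.
[UVP] = ½·((-11/2)·(19/2−(-55/8)) + (-21/2)·(-55/8−(-21/2)) + (-69/8)·(-21/2−(19/2))) = ½·(-1441/16 − 609/16 + 345/2) = 355/16, so the W-coordinate is 1/4.
Check: 1/2 + 1/4 + 1/4 = 1.

(1/2, 1/4, 1/4)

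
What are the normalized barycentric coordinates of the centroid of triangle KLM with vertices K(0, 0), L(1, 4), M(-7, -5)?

The centroid is the average of the vertices, so each weight is 1/3.

(1/3, 1/3, 1/3)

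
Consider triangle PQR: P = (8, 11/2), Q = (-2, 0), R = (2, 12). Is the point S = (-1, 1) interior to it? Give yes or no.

yes

Barycentric coordinates of S: (4/49, 171/196, 9/196).
The three coordinates are positive, positive, positive; a point is interior exactly when all three are positive.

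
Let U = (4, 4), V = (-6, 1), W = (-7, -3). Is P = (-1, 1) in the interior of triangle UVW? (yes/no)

Barycentric coordinates of P: (20/37, 2/37, 15/37).
The three coordinates are positive, positive, positive; a point is interior exactly when all three are positive.

yes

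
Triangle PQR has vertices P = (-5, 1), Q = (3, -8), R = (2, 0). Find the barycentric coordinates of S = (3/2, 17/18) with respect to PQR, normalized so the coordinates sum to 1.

Signed area of the reference triangle: [PQR] = ½·((-5)·(-8−0) + 3·(0−1) + 2·(1−(-8))) = ½·(40 − 3 + 18) = 55/2.
[SQR] = ½·((3/2)·(-8−0) + 3·(0−(17/18)) + 2·(17/18−(-8))) = ½·(-12 − 17/6 + 161/9) = 55/36, so the P-coordinate is (55/36)/(55/2) = 1/18.
[PSR] = ½·((-5)·(17/18−0) + (3/2)·(0−1) + 2·(1−(17/18))) = ½·(-85/18 − 3/2 + 1/9) = -55/18, so the Q-coordinate is -1/9.
[PQS] = ½·((-5)·(-8−(17/18)) + 3·(17/18−1) + (3/2)·(1−(-8))) = ½·(805/18 − 1/6 + 27/2) = 1045/36, so the R-coordinate is 19/18.
Check: 1/18 − 1/9 + 19/18 = 1.

(1/18, -1/9, 19/18)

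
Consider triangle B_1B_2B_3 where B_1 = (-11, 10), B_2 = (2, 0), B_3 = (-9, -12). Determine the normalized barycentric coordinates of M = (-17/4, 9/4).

(3/8, 1/2, 1/8)

Signed area of the reference triangle: [B_1B_2B_3] = ½·((-11)·(0−(-12)) + 2·(-12−10) + (-9)·(10−0)) = ½·(-132 − 44 − 90) = -133.
[MB_2B_3] = ½·((-17/4)·(0−(-12)) + 2·(-12−(9/4)) + (-9)·(9/4−0)) = ½·(-51 − 57/2 − 81/4) = -399/8, so the B_1-coordinate is (-399/8)/(-133) = 3/8.
[B_1MB_3] = ½·((-11)·(9/4−(-12)) + (-17/4)·(-12−10) + (-9)·(10−(9/4))) = ½·(-627/4 + 187/2 − 279/4) = -133/2, so the B_2-coordinate is 1/2.
[B_1B_2M] = ½·((-11)·(0−(9/4)) + 2·(9/4−10) + (-17/4)·(10−0)) = ½·(99/4 − 31/2 − 85/2) = -133/8, so the B_3-coordinate is 1/8.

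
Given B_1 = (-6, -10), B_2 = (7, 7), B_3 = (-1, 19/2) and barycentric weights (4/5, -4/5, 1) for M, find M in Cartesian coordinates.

(-57/5, -41/10)

M = (4/5)·B_1 + (-4/5)·B_2 + 1·B_3.
x-coordinate: (4/5)·(-6) + (-4/5)·7 + 1·(-1) = -57/5.
y-coordinate: (4/5)·(-10) + (-4/5)·7 + 1·(19/2) = -41/10.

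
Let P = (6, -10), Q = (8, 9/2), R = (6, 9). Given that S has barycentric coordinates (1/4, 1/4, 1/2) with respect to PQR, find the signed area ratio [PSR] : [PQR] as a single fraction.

1/4

The signed ratio [PSR]/[PQR] equals the barycentric coordinate of S at vertex Q, which is 1/4.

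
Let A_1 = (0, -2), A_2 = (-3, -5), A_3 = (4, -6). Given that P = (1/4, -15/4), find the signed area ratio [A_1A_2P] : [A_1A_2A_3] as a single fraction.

1/4

[A_1A_2A_3] = ½·(0·(-5−(-6)) + (-3)·(-6−(-2)) + 4·(-2−(-5))) = ½·(0 + 12 + 12) = 12.
[A_1A_2P] = ½·(0·(-5−(-15/4)) + (-3)·(-15/4−(-2)) + (1/4)·(-2−(-5))) = ½·(0 + 21/4 + 3/4) = 3, so the ratio is 3/12 = 1/4.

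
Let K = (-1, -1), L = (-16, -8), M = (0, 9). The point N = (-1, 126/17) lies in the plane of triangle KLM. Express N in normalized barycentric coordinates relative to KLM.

(1/17, 1/17, 15/17)

Signed area of the reference triangle: [KLM] = ½·((-1)·(-8−9) + (-16)·(9−(-1)) + 0·(-1−(-8))) = ½·(17 − 160 + 0) = -143/2.
[NLM] = ½·((-1)·(-8−9) + (-16)·(9−(126/17)) + 0·(126/17−(-8))) = ½·(17 − 432/17 + 0) = -143/34, so the K-coordinate is (-143/34)/(-143/2) = 1/17.
[KNM] = ½·((-1)·(126/17−9) + (-1)·(9−(-1)) + 0·(-1−(126/17))) = ½·(27/17 − 10 + 0) = -143/34, so the L-coordinate is 1/17.
[KLN] = ½·((-1)·(-8−(126/17)) + (-16)·(126/17−(-1)) + (-1)·(-1−(-8))) = ½·(262/17 − 2288/17 − 7) = -2145/34, so the M-coordinate is 15/17.
Check: 1/17 + 1/17 + 15/17 = 1.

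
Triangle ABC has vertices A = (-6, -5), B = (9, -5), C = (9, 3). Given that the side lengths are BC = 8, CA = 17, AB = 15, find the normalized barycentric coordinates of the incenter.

(1/5, 17/40, 3/8)

The incenter has barycentric coordinates proportional to the opposite side lengths: (8 : 17 : 15).
Normalizing by 8+17+15 = 40 gives (1/5, 17/40, 3/8).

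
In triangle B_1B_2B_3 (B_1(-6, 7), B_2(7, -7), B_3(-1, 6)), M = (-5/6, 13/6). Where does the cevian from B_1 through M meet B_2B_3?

(13/3, -8/3)

Barycentric coordinates of M with respect to B_1B_2B_3: (1/2, 1/3, 1/6).
On side B_2B_3 the B_1-coordinate is zero; dropping M's B_1-weight 1/2 and renormalizing the remaining 1/3 : 1/6 gives weights 2/3, 1/3 on B_2, B_3.
N = (2/3)·(7, -7) + (1/3)·(-1, 6) = (13/3, -8/3).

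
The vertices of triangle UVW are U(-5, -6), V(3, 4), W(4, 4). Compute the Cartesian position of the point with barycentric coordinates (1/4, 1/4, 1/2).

P = (1/4)·U + (1/4)·V + (1/2)·W.
x-coordinate: (1/4)·(-5) + (1/4)·3 + (1/2)·4 = 3/2.
y-coordinate: (1/4)·(-6) + (1/4)·4 + (1/2)·4 = 3/2.

(3/2, 3/2)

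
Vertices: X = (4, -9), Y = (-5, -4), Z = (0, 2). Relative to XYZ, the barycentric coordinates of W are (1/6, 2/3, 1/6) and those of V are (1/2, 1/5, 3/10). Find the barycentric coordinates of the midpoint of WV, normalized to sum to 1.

(1/3, 13/30, 7/30)

Since both coordinate triples sum to 1, the midpoint's barycentrics are the componentwise average.
(1/6+1/2)/2 = 1/3; similarly 13/30 and 7/30.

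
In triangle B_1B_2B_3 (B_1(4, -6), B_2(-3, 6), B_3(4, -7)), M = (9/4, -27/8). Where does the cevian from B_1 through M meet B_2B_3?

(6/5, -9/5)

Barycentric coordinates of M with respect to B_1B_2B_3: (3/8, 1/4, 3/8).
On side B_2B_3 the B_1-coordinate is zero; dropping M's B_1-weight 3/8 and renormalizing the remaining 1/4 : 3/8 gives weights 2/5, 3/5 on B_2, B_3.
N = (2/5)·(-3, 6) + (3/5)·(4, -7) = (6/5, -9/5).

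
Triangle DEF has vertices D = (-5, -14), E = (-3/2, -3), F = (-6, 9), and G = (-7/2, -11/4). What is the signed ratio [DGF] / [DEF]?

1/2

[DEF] = ½·((-5)·(-3−9) + (-3/2)·(9−(-14)) + (-6)·(-14−(-3))) = ½·(60 − 69/2 + 66) = 183/4.
[DGF] = ½·((-5)·(-11/4−9) + (-7/2)·(9−(-14)) + (-6)·(-14−(-11/4))) = ½·(235/4 − 161/2 + 135/2) = 183/8, so the ratio is (183/8)/(183/4) = 1/2.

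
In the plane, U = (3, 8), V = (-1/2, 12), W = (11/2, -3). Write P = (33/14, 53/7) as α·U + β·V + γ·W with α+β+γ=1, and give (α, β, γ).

(4/7, 2/7, 1/7)

Signed area of the reference triangle: [UVW] = ½·(3·(12−(-3)) + (-1/2)·(-3−8) + (11/2)·(8−12)) = ½·(45 + 11/2 − 22) = 57/4.
[PVW] = ½·((33/14)·(12−(-3)) + (-1/2)·(-3−(53/7)) + (11/2)·(53/7−12)) = ½·(495/14 + 37/7 − 341/14) = 57/7, so the U-coordinate is (57/7)/(57/4) = 4/7.
[UPW] = ½·(3·(53/7−(-3)) + (33/14)·(-3−8) + (11/2)·(8−(53/7))) = ½·(222/7 − 363/14 + 33/14) = 57/14, so the V-coordinate is 2/7.
[UVP] = ½·(3·(12−(53/7)) + (-1/2)·(53/7−8) + (33/14)·(8−12)) = ½·(93/7 + 3/14 − 66/7) = 57/28, so the W-coordinate is 1/7.
Check: 4/7 + 2/7 + 1/7 = 1.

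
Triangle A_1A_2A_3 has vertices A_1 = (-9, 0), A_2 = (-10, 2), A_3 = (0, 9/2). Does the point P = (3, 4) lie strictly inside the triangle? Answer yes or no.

no

Barycentric coordinates of P: (5/9, -4/5, 56/45).
The three coordinates are positive, negative, positive; a point is interior exactly when all three are positive.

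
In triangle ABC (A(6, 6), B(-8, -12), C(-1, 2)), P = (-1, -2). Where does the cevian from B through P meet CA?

Barycentric coordinates of P with respect to ABC: (2/5, 2/5, 1/5).
On side CA the B-coordinate is zero; dropping P's B-weight 2/5 and renormalizing the remaining 1/5 : 2/5 gives weights 1/3, 2/3 on C, A.
Q = (1/3)·(-1, 2) + (2/3)·(6, 6) = (11/3, 14/3).

(11/3, 14/3)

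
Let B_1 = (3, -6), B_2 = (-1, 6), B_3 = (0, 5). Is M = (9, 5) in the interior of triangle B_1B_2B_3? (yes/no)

no

Barycentric coordinates of M: (-9/8, -99/8, 29/2).
The three coordinates are negative, negative, positive; a point is interior exactly when all three are positive.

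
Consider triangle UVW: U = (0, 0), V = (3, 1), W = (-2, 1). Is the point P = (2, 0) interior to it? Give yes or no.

no

Barycentric coordinates of P: (1, 2/5, -2/5).
The three coordinates are positive, positive, negative; a point is interior exactly when all three are positive.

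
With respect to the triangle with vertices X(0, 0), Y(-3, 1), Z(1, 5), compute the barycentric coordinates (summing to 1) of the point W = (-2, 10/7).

Signed area of the reference triangle: [XYZ] = ½·(0·(1−5) + (-3)·(5−0) + 1·(0−1)) = ½·(0 − 15 − 1) = -8.
[WYZ] = ½·((-2)·(1−5) + (-3)·(5−(10/7)) + 1·(10/7−1)) = ½·(8 − 75/7 + 3/7) = -8/7, so the X-coordinate is (-8/7)/(-8) = 1/7.
[XWZ] = ½·(0·(10/7−5) + (-2)·(5−0) + 1·(0−(10/7))) = ½·(0 − 10 − 10/7) = -40/7, so the Y-coordinate is 5/7.
[XYW] = ½·(0·(1−(10/7)) + (-3)·(10/7−0) + (-2)·(0−1)) = ½·(0 − 30/7 + 2) = -8/7, so the Z-coordinate is 1/7.
Check: 1/7 + 5/7 + 1/7 = 1.

(1/7, 5/7, 1/7)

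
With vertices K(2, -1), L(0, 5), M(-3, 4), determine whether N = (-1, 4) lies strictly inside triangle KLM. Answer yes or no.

Barycentric coordinates of N: (1/10, 1/2, 2/5).
The three coordinates are positive, positive, positive; a point is interior exactly when all three are positive.

yes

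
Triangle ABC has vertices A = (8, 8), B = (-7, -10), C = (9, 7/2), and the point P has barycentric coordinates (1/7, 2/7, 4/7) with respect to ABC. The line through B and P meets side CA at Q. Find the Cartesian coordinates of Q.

Line BP meets CA where the B-coordinate vanishes; zeroing P's B-weight and renormalizing leaves C, A-weights 4/7 : 1/7 → (4/5, 1/5).
So Q = (4/5)·C + (1/5)·A = (44/5, 22/5).

(44/5, 22/5)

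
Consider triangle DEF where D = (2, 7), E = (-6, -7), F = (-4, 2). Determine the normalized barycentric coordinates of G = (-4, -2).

Signed area of the reference triangle: [DEF] = ½·(2·(-7−2) + (-6)·(2−7) + (-4)·(7−(-7))) = ½·(-18 + 30 − 56) = -22.
[GEF] = ½·((-4)·(-7−2) + (-6)·(2−(-2)) + (-4)·(-2−(-7))) = ½·(36 − 24 − 20) = -4, so the D-coordinate is (-4)/(-22) = 2/11.
[DGF] = ½·(2·(-2−2) + (-4)·(2−7) + (-4)·(7−(-2))) = ½·(-8 + 20 − 36) = -12, so the E-coordinate is 6/11.
[DEG] = ½·(2·(-7−(-2)) + (-6)·(-2−7) + (-4)·(7−(-7))) = ½·(-10 + 54 − 56) = -6, so the F-coordinate is 3/11.

(2/11, 6/11, 3/11)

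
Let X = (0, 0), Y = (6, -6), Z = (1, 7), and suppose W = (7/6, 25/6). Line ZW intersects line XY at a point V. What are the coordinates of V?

Barycentric coordinates of W with respect to XYZ: (1/4, 1/12, 2/3).
On side XY the Z-coordinate is zero; dropping W's Z-weight 2/3 and renormalizing the remaining 1/4 : 1/12 gives weights 3/4, 1/4 on X, Y.
V = (3/4)·(0, 0) + (1/4)·(6, -6) = (3/2, -3/2).

(3/2, -3/2)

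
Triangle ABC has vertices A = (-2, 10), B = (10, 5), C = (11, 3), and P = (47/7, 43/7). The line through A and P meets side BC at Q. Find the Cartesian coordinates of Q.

Barycentric coordinates of P with respect to ABC: (2/7, 4/7, 1/7).
On side BC the A-coordinate is zero; dropping P's A-weight 2/7 and renormalizing the remaining 4/7 : 1/7 gives weights 4/5, 1/5 on B, C.
Q = (4/5)·(10, 5) + (1/5)·(11, 3) = (51/5, 23/5).

(51/5, 23/5)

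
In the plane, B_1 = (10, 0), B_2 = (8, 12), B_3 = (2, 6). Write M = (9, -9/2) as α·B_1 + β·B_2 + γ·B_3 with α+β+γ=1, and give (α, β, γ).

(5/4, -1/2, 1/4)

Signed area of the reference triangle: [B_1B_2B_3] = ½·(10·(12−6) + 8·(6−0) + 2·(0−12)) = ½·(60 + 48 − 24) = 42.
[MB_2B_3] = ½·(9·(12−6) + 8·(6−(-9/2)) + 2·(-9/2−12)) = ½·(54 + 84 − 33) = 105/2, so the B_1-coordinate is (105/2)/42 = 5/4.
[B_1MB_3] = ½·(10·(-9/2−6) + 9·(6−0) + 2·(0−(-9/2))) = ½·(-105 + 54 + 9) = -21, so the B_2-coordinate is -1/2.
[B_1B_2M] = ½·(10·(12−(-9/2)) + 8·(-9/2−0) + 9·(0−12)) = ½·(165 − 36 − 108) = 21/2, so the B_3-coordinate is 1/4.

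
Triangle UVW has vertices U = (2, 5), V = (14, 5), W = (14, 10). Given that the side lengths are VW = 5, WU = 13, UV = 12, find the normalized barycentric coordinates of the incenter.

(1/6, 13/30, 2/5)

The incenter has barycentric coordinates proportional to the opposite side lengths: (5 : 13 : 12).
Normalizing by 5+13+12 = 30 gives (1/6, 13/30, 2/5).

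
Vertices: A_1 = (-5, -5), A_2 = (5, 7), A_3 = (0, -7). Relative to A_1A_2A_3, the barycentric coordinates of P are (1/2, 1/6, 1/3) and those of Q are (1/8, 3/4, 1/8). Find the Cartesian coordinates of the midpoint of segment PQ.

Barycentric coordinates of the midpoint are the average: (5/16, 11/24, 11/48).
Converting: (5/16)·A_1 + (11/24)·A_2 + (11/48)·A_3 = (35/48, 1/24).

(35/48, 1/24)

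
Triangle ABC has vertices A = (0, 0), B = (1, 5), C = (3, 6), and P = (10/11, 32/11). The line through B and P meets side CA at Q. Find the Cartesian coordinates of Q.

Barycentric coordinates of P with respect to ABC: (5/11, 4/11, 2/11).
On side CA the B-coordinate is zero; dropping P's B-weight 4/11 and renormalizing the remaining 2/11 : 5/11 gives weights 2/7, 5/7 on C, A.
Q = (2/7)·(3, 6) + (5/7)·(0, 0) = (6/7, 12/7).

(6/7, 12/7)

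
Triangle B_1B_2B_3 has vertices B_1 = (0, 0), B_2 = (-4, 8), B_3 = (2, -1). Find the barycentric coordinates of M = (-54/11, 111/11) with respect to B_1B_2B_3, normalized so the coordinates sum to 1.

(-4/11, 14/11, 1/11)

Signed area of the reference triangle: [B_1B_2B_3] = ½·(0·(8−(-1)) + (-4)·(-1−0) + 2·(0−8)) = ½·(0 + 4 − 16) = -6.
[MB_2B_3] = ½·((-54/11)·(8−(-1)) + (-4)·(-1−(111/11)) + 2·(111/11−8)) = ½·(-486/11 + 488/11 + 46/11) = 24/11, so the B_1-coordinate is (24/11)/(-6) = -4/11.
[B_1MB_3] = ½·(0·(111/11−(-1)) + (-54/11)·(-1−0) + 2·(0−(111/11))) = ½·(0 + 54/11 − 222/11) = -84/11, so the B_2-coordinate is 14/11.
[B_1B_2M] = ½·(0·(8−(111/11)) + (-4)·(111/11−0) + (-54/11)·(0−8)) = ½·(0 − 444/11 + 432/11) = -6/11, so the B_3-coordinate is 1/11.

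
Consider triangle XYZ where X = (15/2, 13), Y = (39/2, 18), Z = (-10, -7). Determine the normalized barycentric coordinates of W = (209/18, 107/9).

Signed area of the reference triangle: [XYZ] = ½·((15/2)·(18−(-7)) + (39/2)·(-7−13) + (-10)·(13−18)) = ½·(375/2 − 390 + 50) = -305/4.
[WYZ] = ½·((209/18)·(18−(-7)) + (39/2)·(-7−(107/9)) + (-10)·(107/9−18)) = ½·(5225/18 − 1105/3 + 550/9) = -305/36, so the X-coordinate is (-305/36)/(-305/4) = 1/9.
[XWZ] = ½·((15/2)·(107/9−(-7)) + (209/18)·(-7−13) + (-10)·(13−(107/9))) = ½·(425/3 − 2090/9 − 100/9) = -305/6, so the Y-coordinate is 2/3.
[XYW] = ½·((15/2)·(18−(107/9)) + (39/2)·(107/9−13) + (209/18)·(13−18)) = ½·(275/6 − 65/3 − 1045/18) = -305/18, so the Z-coordinate is 2/9.
Check: 1/9 + 2/3 + 2/9 = 1.

(1/9, 2/3, 2/9)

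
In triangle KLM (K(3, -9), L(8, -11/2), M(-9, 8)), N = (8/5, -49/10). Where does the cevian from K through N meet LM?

Barycentric coordinates of N with respect to KLM: (3/5, 1/5, 1/5).
On side LM the K-coordinate is zero; dropping N's K-weight 3/5 and renormalizing the remaining 1/5 : 1/5 gives weights 1/2, 1/2 on L, M.
J = (1/2)·(8, -11/2) + (1/2)·(-9, 8) = (-1/2, 5/4).

(-1/2, 5/4)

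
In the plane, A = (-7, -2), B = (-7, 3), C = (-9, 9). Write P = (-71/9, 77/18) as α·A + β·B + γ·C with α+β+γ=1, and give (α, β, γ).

(5/18, 5/18, 4/9)

Signed area of the reference triangle: [ABC] = ½·((-7)·(3−9) + (-7)·(9−(-2)) + (-9)·(-2−3)) = ½·(42 − 77 + 45) = 5.
[PBC] = ½·((-71/9)·(3−9) + (-7)·(9−(77/18)) + (-9)·(77/18−3)) = ½·(142/3 − 595/18 − 23/2) = 25/18, so the A-coordinate is (25/18)/5 = 5/18.
[APC] = ½·((-7)·(77/18−9) + (-71/9)·(9−(-2)) + (-9)·(-2−(77/18))) = ½·(595/18 − 781/9 + 113/2) = 25/18, so the B-coordinate is 5/18.
[ABP] = ½·((-7)·(3−(77/18)) + (-7)·(77/18−(-2)) + (-71/9)·(-2−3)) = ½·(161/18 − 791/18 + 355/9) = 20/9, so the C-coordinate is 4/9.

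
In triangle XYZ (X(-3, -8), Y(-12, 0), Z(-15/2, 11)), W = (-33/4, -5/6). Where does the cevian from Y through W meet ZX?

Barycentric coordinates of W with respect to XYZ: (1/3, 1/2, 1/6).
On side ZX the Y-coordinate is zero; dropping W's Y-weight 1/2 and renormalizing the remaining 1/6 : 1/3 gives weights 1/3, 2/3 on Z, X.
V = (1/3)·(-15/2, 11) + (2/3)·(-3, -8) = (-9/2, -5/3).

(-9/2, -5/3)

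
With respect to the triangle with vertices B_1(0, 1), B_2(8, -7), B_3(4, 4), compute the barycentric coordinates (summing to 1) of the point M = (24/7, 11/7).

Signed area of the reference triangle: [B_1B_2B_3] = ½·(0·(-7−4) + 8·(4−1) + 4·(1−(-7))) = ½·(0 + 24 + 32) = 28.
[MB_2B_3] = ½·((24/7)·(-7−4) + 8·(4−(11/7)) + 4·(11/7−(-7))) = ½·(-264/7 + 136/7 + 240/7) = 8, so the B_1-coordinate is 8/28 = 2/7.
[B_1MB_3] = ½·(0·(11/7−4) + (24/7)·(4−1) + 4·(1−(11/7))) = ½·(0 + 72/7 − 16/7) = 4, so the B_2-coordinate is 1/7.
[B_1B_2M] = ½·(0·(-7−(11/7)) + 8·(11/7−1) + (24/7)·(1−(-7))) = ½·(0 + 32/7 + 192/7) = 16, so the B_3-coordinate is 4/7.

(2/7, 1/7, 4/7)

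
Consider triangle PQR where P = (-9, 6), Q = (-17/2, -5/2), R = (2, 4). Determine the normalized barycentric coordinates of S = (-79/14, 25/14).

Signed area of the reference triangle: [PQR] = ½·((-9)·(-5/2−4) + (-17/2)·(4−6) + 2·(6−(-5/2))) = ½·(117/2 + 17 + 17) = 185/4.
[SQR] = ½·((-79/14)·(-5/2−4) + (-17/2)·(4−(25/14)) + 2·(25/14−(-5/2))) = ½·(1027/28 − 527/28 + 60/7) = 185/14, so the P-coordinate is (185/14)/(185/4) = 2/7.
[PSR] = ½·((-9)·(25/14−4) + (-79/14)·(4−6) + 2·(6−(25/14))) = ½·(279/14 + 79/7 + 59/7) = 555/28, so the Q-coordinate is 3/7.
[PQS] = ½·((-9)·(-5/2−(25/14)) + (-17/2)·(25/14−6) + (-79/14)·(6−(-5/2))) = ½·(270/7 + 1003/28 − 1343/28) = 185/14, so the R-coordinate is 2/7.

(2/7, 3/7, 2/7)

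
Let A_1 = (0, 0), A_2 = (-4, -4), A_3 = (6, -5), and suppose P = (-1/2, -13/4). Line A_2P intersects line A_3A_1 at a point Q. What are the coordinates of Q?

(3, -5/2)

Barycentric coordinates of P with respect to A_1A_2A_3: (1/4, 1/2, 1/4).
On side A_3A_1 the A_2-coordinate is zero; dropping P's A_2-weight 1/2 and renormalizing the remaining 1/4 : 1/4 gives weights 1/2, 1/2 on A_3, A_1.
Q = (1/2)·(6, -5) + (1/2)·(0, 0) = (3, -5/2).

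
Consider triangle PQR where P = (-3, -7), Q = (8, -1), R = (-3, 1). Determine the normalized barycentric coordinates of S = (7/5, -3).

Signed area of the reference triangle: [PQR] = ½·((-3)·(-1−1) + 8·(1−(-7)) + (-3)·(-7−(-1))) = ½·(6 + 64 + 18) = 44.
[SQR] = ½·((7/5)·(-1−1) + 8·(1−(-3)) + (-3)·(-3−(-1))) = ½·(-14/5 + 32 + 6) = 88/5, so the P-coordinate is (88/5)/44 = 2/5.
[PSR] = ½·((-3)·(-3−1) + (7/5)·(1−(-7)) + (-3)·(-7−(-3))) = ½·(12 + 56/5 + 12) = 88/5, so the Q-coordinate is 2/5.
[PQS] = ½·((-3)·(-1−(-3)) + 8·(-3−(-7)) + (7/5)·(-7−(-1))) = ½·(-6 + 32 − 42/5) = 44/5, so the R-coordinate is 1/5.
Check: 2/5 + 2/5 + 1/5 = 1.

(2/5, 2/5, 1/5)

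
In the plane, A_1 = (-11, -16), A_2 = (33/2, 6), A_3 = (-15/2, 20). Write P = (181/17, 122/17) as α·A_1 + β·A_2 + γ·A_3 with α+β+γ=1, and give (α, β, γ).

Signed area of the reference triangle: [A_1A_2A_3] = ½·((-11)·(6−20) + (33/2)·(20−(-16)) + (-15/2)·(-16−6)) = ½·(154 + 594 + 165) = 913/2.
[PA_2A_3] = ½·((181/17)·(6−20) + (33/2)·(20−(122/17)) + (-15/2)·(122/17−6)) = ½·(-2534/17 + 3597/17 − 150/17) = 913/34, so the A_1-coordinate is (913/34)/(913/2) = 1/17.
[A_1PA_3] = ½·((-11)·(122/17−20) + (181/17)·(20−(-16)) + (-15/2)·(-16−(122/17))) = ½·(2398/17 + 6516/17 + 2955/17) = 11869/34, so the A_2-coordinate is 13/17.
[A_1A_2P] = ½·((-11)·(6−(122/17)) + (33/2)·(122/17−(-16)) + (181/17)·(-16−6)) = ½·(220/17 + 6501/17 − 3982/17) = 2739/34, so the A_3-coordinate is 3/17.

(1/17, 13/17, 3/17)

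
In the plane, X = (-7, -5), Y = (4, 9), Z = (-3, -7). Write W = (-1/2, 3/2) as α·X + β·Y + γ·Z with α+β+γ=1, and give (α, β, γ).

Signed area of the reference triangle: [XYZ] = ½·((-7)·(9−(-7)) + 4·(-7−(-5)) + (-3)·(-5−9)) = ½·(-112 − 8 + 42) = -39.
[WYZ] = ½·((-1/2)·(9−(-7)) + 4·(-7−(3/2)) + (-3)·(3/2−9)) = ½·(-8 − 34 + 45/2) = -39/4, so the X-coordinate is (-39/4)/(-39) = 1/4.
[XWZ] = ½·((-7)·(3/2−(-7)) + (-1/2)·(-7−(-5)) + (-3)·(-5−(3/2))) = ½·(-119/2 + 1 + 39/2) = -39/2, so the Y-coordinate is 1/2.
[XYW] = ½·((-7)·(9−(3/2)) + 4·(3/2−(-5)) + (-1/2)·(-5−9)) = ½·(-105/2 + 26 + 7) = -39/4, so the Z-coordinate is 1/4.

(1/4, 1/2, 1/4)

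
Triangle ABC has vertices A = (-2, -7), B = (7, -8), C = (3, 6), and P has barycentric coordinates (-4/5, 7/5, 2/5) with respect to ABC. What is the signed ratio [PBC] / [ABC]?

-4/5

The signed ratio [PBC]/[ABC] equals the barycentric coordinate of P at vertex A, which is -4/5.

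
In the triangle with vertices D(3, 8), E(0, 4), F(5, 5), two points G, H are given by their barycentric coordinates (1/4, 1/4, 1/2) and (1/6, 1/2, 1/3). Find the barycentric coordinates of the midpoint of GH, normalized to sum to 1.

Since both coordinate triples sum to 1, the midpoint's barycentrics are the componentwise average.
(1/4+1/6)/2 = 5/24; similarly 3/8 and 5/12.

(5/24, 3/8, 5/12)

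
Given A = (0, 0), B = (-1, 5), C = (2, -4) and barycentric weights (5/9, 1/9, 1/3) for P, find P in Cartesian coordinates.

P = (5/9)·A + (1/9)·B + (1/3)·C.
x-coordinate: (5/9)·0 + (1/9)·(-1) + (1/3)·2 = 5/9.
y-coordinate: (5/9)·0 + (1/9)·5 + (1/3)·(-4) = -7/9.

(5/9, -7/9)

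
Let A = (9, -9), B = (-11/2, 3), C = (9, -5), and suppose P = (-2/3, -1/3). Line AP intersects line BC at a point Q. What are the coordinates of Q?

(-13/5, 7/5)

Barycentric coordinates of P with respect to ABC: (1/6, 2/3, 1/6).
On side BC the A-coordinate is zero; dropping P's A-weight 1/6 and renormalizing the remaining 2/3 : 1/6 gives weights 4/5, 1/5 on B, C.
Q = (4/5)·(-11/2, 3) + (1/5)·(9, -5) = (-13/5, 7/5).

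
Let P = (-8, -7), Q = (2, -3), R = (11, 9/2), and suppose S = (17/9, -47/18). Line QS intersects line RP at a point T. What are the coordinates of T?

Barycentric coordinates of S with respect to PQR: (1/9, 7/9, 1/9).
On side RP the Q-coordinate is zero; dropping S's Q-weight 7/9 and renormalizing the remaining 1/9 : 1/9 gives weights 1/2, 1/2 on R, P.
T = (1/2)·(11, 9/2) + (1/2)·(-8, -7) = (3/2, -5/4).

(3/2, -5/4)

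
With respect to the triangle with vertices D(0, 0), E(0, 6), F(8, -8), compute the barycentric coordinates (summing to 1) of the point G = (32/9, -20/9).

(1/3, 2/9, 4/9)

Signed area of the reference triangle: [DEF] = ½·(0·(6−(-8)) + 0·(-8−0) + 8·(0−6)) = ½·(0 + 0 − 48) = -24.
[GEF] = ½·((32/9)·(6−(-8)) + 0·(-8−(-20/9)) + 8·(-20/9−6)) = ½·(448/9 + 0 − 592/9) = -8, so the D-coordinate is (-8)/(-24) = 1/3.
[DGF] = ½·(0·(-20/9−(-8)) + (32/9)·(-8−0) + 8·(0−(-20/9))) = ½·(0 − 256/9 + 160/9) = -16/3, so the E-coordinate is 2/9.
[DEG] = ½·(0·(6−(-20/9)) + 0·(-20/9−0) + (32/9)·(0−6)) = ½·(0 + 0 − 64/3) = -32/3, so the F-coordinate is 4/9.
Check: 1/3 + 2/9 + 4/9 = 1.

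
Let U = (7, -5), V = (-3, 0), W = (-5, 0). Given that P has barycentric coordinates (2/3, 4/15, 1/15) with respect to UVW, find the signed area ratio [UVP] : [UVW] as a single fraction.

The signed ratio [UVP]/[UVW] equals the barycentric coordinate of P at vertex W, which is 1/15.

1/15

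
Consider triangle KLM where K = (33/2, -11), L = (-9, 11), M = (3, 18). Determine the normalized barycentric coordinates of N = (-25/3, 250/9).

(-4/9, 4/9, 1)

Signed area of the reference triangle: [KLM] = ½·((33/2)·(11−18) + (-9)·(18−(-11)) + 3·(-11−11)) = ½·(-231/2 − 261 − 66) = -885/4.
[NLM] = ½·((-25/3)·(11−18) + (-9)·(18−(250/9)) + 3·(250/9−11)) = ½·(175/3 + 88 + 151/3) = 295/3, so the K-coordinate is (295/3)/(-885/4) = -4/9.
[KNM] = ½·((33/2)·(250/9−18) + (-25/3)·(18−(-11)) + 3·(-11−(250/9))) = ½·(484/3 − 725/3 − 349/3) = -295/3, so the L-coordinate is 4/9.
[KLN] = ½·((33/2)·(11−(250/9)) + (-9)·(250/9−(-11)) + (-25/3)·(-11−11)) = ½·(-1661/6 − 349 + 550/3) = -885/4, so the M-coordinate is 1.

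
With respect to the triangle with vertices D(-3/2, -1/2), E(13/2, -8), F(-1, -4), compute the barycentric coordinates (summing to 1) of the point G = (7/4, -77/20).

Signed area of the reference triangle: [DEF] = ½·((-3/2)·(-8−(-4)) + (13/2)·(-4−(-1/2)) + (-1)·(-1/2−(-8))) = ½·(6 − 91/4 − 15/2) = -97/8.
[GEF] = ½·((7/4)·(-8−(-4)) + (13/2)·(-4−(-77/20)) + (-1)·(-77/20−(-8))) = ½·(-7 − 39/40 − 83/20) = -97/16, so the D-coordinate is (-97/16)/(-97/8) = 1/2.
[DGF] = ½·((-3/2)·(-77/20−(-4)) + (7/4)·(-4−(-1/2)) + (-1)·(-1/2−(-77/20))) = ½·(-9/40 − 49/8 − 67/20) = -97/20, so the E-coordinate is 2/5.
[DEG] = ½·((-3/2)·(-8−(-77/20)) + (13/2)·(-77/20−(-1/2)) + (7/4)·(-1/2−(-8))) = ½·(249/40 − 871/40 + 105/8) = -97/80, so the F-coordinate is 1/10.
Check: 1/2 + 2/5 + 1/10 = 1.

(1/2, 2/5, 1/10)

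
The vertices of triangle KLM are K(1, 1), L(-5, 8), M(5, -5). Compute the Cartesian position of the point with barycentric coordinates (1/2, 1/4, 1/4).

(1/2, 5/4)

N = (1/2)·K + (1/4)·L + (1/4)·M.
x-coordinate: (1/2)·1 + (1/4)·(-5) + (1/4)·5 = 1/2.
y-coordinate: (1/2)·1 + (1/4)·8 + (1/4)·(-5) = 5/4.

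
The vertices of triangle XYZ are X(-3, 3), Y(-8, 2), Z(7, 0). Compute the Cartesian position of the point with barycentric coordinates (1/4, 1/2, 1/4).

(-3, 7/4)

W = (1/4)·X + (1/2)·Y + (1/4)·Z.
x-coordinate: (1/4)·(-3) + (1/2)·(-8) + (1/4)·7 = -3.
y-coordinate: (1/4)·3 + (1/2)·2 + (1/4)·0 = 7/4.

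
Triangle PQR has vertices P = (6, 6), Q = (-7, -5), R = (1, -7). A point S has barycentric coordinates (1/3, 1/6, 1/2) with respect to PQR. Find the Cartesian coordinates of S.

S = (1/3)·P + (1/6)·Q + (1/2)·R.
x-coordinate: (1/3)·6 + (1/6)·(-7) + (1/2)·1 = 4/3.
y-coordinate: (1/3)·6 + (1/6)·(-5) + (1/2)·(-7) = -7/3.

(4/3, -7/3)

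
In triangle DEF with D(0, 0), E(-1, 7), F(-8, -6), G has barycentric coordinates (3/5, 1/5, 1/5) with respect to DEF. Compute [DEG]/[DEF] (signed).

The signed ratio [DEG]/[DEF] equals the barycentric coordinate of G at vertex F, which is 1/5.

1/5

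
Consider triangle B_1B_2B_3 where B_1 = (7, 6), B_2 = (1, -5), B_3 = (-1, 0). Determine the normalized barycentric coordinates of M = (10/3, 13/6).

(1/2, 1/6, 1/3)

Signed area of the reference triangle: [B_1B_2B_3] = ½·(7·(-5−0) + 1·(0−6) + (-1)·(6−(-5))) = ½·(-35 − 6 − 11) = -26.
[MB_2B_3] = ½·((10/3)·(-5−0) + 1·(0−(13/6)) + (-1)·(13/6−(-5))) = ½·(-50/3 − 13/6 − 43/6) = -13, so the B_1-coordinate is (-13)/(-26) = 1/2.
[B_1MB_3] = ½·(7·(13/6−0) + (10/3)·(0−6) + (-1)·(6−(13/6))) = ½·(91/6 − 20 − 23/6) = -13/3, so the B_2-coordinate is 1/6.
[B_1B_2M] = ½·(7·(-5−(13/6)) + 1·(13/6−6) + (10/3)·(6−(-5))) = ½·(-301/6 − 23/6 + 110/3) = -26/3, so the B_3-coordinate is 1/3.
Check: 1/2 + 1/6 + 1/3 = 1.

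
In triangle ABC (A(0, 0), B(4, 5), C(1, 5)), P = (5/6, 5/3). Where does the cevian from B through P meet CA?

(1/5, 1)

Barycentric coordinates of P with respect to ABC: (2/3, 1/6, 1/6).
On side CA the B-coordinate is zero; dropping P's B-weight 1/6 and renormalizing the remaining 1/6 : 2/3 gives weights 1/5, 4/5 on C, A.
Q = (1/5)·(1, 5) + (4/5)·(0, 0) = (1/5, 1).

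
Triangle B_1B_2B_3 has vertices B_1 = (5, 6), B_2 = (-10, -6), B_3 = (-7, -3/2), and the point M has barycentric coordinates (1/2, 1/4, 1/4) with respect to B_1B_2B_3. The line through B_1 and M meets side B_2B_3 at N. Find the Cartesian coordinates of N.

Line B_1M meets B_2B_3 where the B_1-coordinate vanishes; zeroing M's B_1-weight and renormalizing leaves B_2, B_3-weights 1/4 : 1/4 → (1/2, 1/2).
So N = (1/2)·B_2 + (1/2)·B_3 = (-17/2, -15/4).

(-17/2, -15/4)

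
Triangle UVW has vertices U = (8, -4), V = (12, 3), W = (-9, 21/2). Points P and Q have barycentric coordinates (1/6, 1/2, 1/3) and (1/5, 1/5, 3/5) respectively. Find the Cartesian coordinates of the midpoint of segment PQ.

(22/15, 313/60)

Barycentric coordinates of the midpoint are the average: (11/60, 7/20, 7/15).
Converting: (11/60)·U + (7/20)·V + (7/15)·W = (22/15, 313/60).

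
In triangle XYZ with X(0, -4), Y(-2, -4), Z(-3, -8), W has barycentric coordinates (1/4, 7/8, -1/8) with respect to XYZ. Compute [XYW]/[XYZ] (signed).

The signed ratio [XYW]/[XYZ] equals the barycentric coordinate of W at vertex Z, which is -1/8.

-1/8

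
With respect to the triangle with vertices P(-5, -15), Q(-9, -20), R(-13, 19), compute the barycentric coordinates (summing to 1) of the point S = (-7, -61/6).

Signed area of the reference triangle: [PQR] = ½·((-5)·(-20−19) + (-9)·(19−(-15)) + (-13)·(-15−(-20))) = ½·(195 − 306 − 65) = -88.
[SQR] = ½·((-7)·(-20−19) + (-9)·(19−(-61/6)) + (-13)·(-61/6−(-20))) = ½·(273 − 525/2 − 767/6) = -176/3, so the P-coordinate is (-176/3)/(-88) = 2/3.
[PSR] = ½·((-5)·(-61/6−19) + (-7)·(19−(-15)) + (-13)·(-15−(-61/6))) = ½·(875/6 − 238 + 377/6) = -44/3, so the Q-coordinate is 1/6.
[PQS] = ½·((-5)·(-20−(-61/6)) + (-9)·(-61/6−(-15)) + (-7)·(-15−(-20))) = ½·(295/6 − 87/2 − 35) = -44/3, so the R-coordinate is 1/6.

(2/3, 1/6, 1/6)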